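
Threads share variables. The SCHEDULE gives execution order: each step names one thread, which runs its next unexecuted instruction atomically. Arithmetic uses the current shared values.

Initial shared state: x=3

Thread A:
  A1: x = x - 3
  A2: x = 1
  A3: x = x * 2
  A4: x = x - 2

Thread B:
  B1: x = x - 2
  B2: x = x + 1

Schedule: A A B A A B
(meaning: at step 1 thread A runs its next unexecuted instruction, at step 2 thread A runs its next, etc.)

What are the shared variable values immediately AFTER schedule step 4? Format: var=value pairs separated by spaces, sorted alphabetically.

Answer: x=-2

Derivation:
Step 1: thread A executes A1 (x = x - 3). Shared: x=0. PCs: A@1 B@0
Step 2: thread A executes A2 (x = 1). Shared: x=1. PCs: A@2 B@0
Step 3: thread B executes B1 (x = x - 2). Shared: x=-1. PCs: A@2 B@1
Step 4: thread A executes A3 (x = x * 2). Shared: x=-2. PCs: A@3 B@1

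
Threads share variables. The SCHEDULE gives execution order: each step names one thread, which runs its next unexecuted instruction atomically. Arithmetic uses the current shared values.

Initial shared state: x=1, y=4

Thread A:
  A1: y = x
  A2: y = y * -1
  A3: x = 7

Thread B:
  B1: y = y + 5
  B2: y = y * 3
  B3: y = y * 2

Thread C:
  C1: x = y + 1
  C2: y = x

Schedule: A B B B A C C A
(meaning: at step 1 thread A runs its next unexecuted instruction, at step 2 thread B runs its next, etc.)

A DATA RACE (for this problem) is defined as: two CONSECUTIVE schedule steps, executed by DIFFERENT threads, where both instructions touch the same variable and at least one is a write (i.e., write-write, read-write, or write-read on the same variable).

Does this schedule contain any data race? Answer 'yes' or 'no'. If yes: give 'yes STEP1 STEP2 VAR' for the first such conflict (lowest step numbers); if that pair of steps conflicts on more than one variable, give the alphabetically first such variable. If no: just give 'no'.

Answer: yes 1 2 y

Derivation:
Steps 1,2: A(y = x) vs B(y = y + 5). RACE on y (W-W).
Steps 2,3: same thread (B). No race.
Steps 3,4: same thread (B). No race.
Steps 4,5: B(y = y * 2) vs A(y = y * -1). RACE on y (W-W).
Steps 5,6: A(y = y * -1) vs C(x = y + 1). RACE on y (W-R).
Steps 6,7: same thread (C). No race.
Steps 7,8: C(y = x) vs A(x = 7). RACE on x (R-W).
First conflict at steps 1,2.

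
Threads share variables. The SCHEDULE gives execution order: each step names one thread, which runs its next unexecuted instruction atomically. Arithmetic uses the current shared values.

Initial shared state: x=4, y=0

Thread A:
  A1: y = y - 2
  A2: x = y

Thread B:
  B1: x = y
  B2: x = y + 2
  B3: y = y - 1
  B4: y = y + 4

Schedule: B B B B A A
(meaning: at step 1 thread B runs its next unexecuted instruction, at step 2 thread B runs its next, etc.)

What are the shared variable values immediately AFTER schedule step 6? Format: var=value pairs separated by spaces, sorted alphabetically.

Step 1: thread B executes B1 (x = y). Shared: x=0 y=0. PCs: A@0 B@1
Step 2: thread B executes B2 (x = y + 2). Shared: x=2 y=0. PCs: A@0 B@2
Step 3: thread B executes B3 (y = y - 1). Shared: x=2 y=-1. PCs: A@0 B@3
Step 4: thread B executes B4 (y = y + 4). Shared: x=2 y=3. PCs: A@0 B@4
Step 5: thread A executes A1 (y = y - 2). Shared: x=2 y=1. PCs: A@1 B@4
Step 6: thread A executes A2 (x = y). Shared: x=1 y=1. PCs: A@2 B@4

Answer: x=1 y=1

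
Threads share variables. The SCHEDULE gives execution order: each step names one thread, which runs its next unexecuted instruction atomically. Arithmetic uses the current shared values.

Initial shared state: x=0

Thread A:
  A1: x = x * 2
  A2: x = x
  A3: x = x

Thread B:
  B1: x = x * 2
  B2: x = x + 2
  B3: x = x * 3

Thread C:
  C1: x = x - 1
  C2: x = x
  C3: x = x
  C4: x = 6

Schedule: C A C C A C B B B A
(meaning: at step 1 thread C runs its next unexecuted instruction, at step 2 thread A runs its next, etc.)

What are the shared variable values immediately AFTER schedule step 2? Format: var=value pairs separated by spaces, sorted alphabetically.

Answer: x=-2

Derivation:
Step 1: thread C executes C1 (x = x - 1). Shared: x=-1. PCs: A@0 B@0 C@1
Step 2: thread A executes A1 (x = x * 2). Shared: x=-2. PCs: A@1 B@0 C@1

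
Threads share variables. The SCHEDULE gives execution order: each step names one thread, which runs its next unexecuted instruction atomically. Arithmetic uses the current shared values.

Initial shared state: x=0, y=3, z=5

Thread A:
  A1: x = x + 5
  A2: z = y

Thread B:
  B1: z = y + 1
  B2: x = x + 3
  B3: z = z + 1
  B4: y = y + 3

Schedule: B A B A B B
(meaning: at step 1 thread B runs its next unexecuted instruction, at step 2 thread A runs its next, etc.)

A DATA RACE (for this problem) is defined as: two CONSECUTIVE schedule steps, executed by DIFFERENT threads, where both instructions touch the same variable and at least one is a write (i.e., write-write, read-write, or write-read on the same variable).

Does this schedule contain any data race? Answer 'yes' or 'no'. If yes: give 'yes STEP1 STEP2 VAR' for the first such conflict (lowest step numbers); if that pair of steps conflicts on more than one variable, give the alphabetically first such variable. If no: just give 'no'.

Steps 1,2: B(r=y,w=z) vs A(r=x,w=x). No conflict.
Steps 2,3: A(x = x + 5) vs B(x = x + 3). RACE on x (W-W).
Steps 3,4: B(r=x,w=x) vs A(r=y,w=z). No conflict.
Steps 4,5: A(z = y) vs B(z = z + 1). RACE on z (W-W).
Steps 5,6: same thread (B). No race.
First conflict at steps 2,3.

Answer: yes 2 3 x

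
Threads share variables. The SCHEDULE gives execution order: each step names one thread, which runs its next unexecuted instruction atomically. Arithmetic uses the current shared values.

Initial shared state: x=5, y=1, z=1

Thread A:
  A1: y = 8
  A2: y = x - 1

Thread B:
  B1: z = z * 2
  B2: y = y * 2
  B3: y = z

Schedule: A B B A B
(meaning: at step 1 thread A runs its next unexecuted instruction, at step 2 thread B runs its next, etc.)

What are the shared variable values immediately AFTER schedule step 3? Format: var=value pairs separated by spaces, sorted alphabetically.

Answer: x=5 y=16 z=2

Derivation:
Step 1: thread A executes A1 (y = 8). Shared: x=5 y=8 z=1. PCs: A@1 B@0
Step 2: thread B executes B1 (z = z * 2). Shared: x=5 y=8 z=2. PCs: A@1 B@1
Step 3: thread B executes B2 (y = y * 2). Shared: x=5 y=16 z=2. PCs: A@1 B@2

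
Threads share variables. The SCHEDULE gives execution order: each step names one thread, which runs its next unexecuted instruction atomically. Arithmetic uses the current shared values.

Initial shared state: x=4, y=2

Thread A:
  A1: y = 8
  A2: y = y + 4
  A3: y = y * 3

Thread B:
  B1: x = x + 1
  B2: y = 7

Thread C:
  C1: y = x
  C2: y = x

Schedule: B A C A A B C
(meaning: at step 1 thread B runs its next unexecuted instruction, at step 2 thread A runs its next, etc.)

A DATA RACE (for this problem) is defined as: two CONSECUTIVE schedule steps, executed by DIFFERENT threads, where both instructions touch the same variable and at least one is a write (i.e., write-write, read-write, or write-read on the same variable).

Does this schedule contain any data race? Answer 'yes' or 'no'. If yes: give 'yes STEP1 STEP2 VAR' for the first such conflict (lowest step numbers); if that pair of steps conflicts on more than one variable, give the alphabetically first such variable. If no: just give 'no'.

Steps 1,2: B(r=x,w=x) vs A(r=-,w=y). No conflict.
Steps 2,3: A(y = 8) vs C(y = x). RACE on y (W-W).
Steps 3,4: C(y = x) vs A(y = y + 4). RACE on y (W-W).
Steps 4,5: same thread (A). No race.
Steps 5,6: A(y = y * 3) vs B(y = 7). RACE on y (W-W).
Steps 6,7: B(y = 7) vs C(y = x). RACE on y (W-W).
First conflict at steps 2,3.

Answer: yes 2 3 y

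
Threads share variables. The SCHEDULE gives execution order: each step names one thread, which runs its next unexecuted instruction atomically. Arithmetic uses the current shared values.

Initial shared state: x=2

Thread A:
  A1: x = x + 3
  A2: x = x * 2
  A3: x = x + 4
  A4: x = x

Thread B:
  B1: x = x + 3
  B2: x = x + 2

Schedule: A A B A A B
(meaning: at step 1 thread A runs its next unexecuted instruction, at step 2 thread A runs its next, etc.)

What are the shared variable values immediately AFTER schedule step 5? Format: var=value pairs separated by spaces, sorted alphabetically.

Step 1: thread A executes A1 (x = x + 3). Shared: x=5. PCs: A@1 B@0
Step 2: thread A executes A2 (x = x * 2). Shared: x=10. PCs: A@2 B@0
Step 3: thread B executes B1 (x = x + 3). Shared: x=13. PCs: A@2 B@1
Step 4: thread A executes A3 (x = x + 4). Shared: x=17. PCs: A@3 B@1
Step 5: thread A executes A4 (x = x). Shared: x=17. PCs: A@4 B@1

Answer: x=17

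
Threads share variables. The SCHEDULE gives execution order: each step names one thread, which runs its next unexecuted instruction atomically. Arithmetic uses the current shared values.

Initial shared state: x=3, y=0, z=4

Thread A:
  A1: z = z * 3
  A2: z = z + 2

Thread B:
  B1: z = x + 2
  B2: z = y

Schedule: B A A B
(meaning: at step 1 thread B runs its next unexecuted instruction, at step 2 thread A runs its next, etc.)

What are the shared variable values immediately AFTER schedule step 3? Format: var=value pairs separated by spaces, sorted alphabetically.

Answer: x=3 y=0 z=17

Derivation:
Step 1: thread B executes B1 (z = x + 2). Shared: x=3 y=0 z=5. PCs: A@0 B@1
Step 2: thread A executes A1 (z = z * 3). Shared: x=3 y=0 z=15. PCs: A@1 B@1
Step 3: thread A executes A2 (z = z + 2). Shared: x=3 y=0 z=17. PCs: A@2 B@1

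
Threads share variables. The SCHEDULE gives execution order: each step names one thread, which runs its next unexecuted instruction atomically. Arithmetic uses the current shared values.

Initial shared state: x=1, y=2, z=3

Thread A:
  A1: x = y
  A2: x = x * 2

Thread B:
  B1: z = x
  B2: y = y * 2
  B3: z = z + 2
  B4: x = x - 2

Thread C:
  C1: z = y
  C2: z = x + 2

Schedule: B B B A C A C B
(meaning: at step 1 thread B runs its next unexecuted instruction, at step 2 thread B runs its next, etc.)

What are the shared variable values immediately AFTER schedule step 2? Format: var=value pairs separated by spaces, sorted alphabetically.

Answer: x=1 y=4 z=1

Derivation:
Step 1: thread B executes B1 (z = x). Shared: x=1 y=2 z=1. PCs: A@0 B@1 C@0
Step 2: thread B executes B2 (y = y * 2). Shared: x=1 y=4 z=1. PCs: A@0 B@2 C@0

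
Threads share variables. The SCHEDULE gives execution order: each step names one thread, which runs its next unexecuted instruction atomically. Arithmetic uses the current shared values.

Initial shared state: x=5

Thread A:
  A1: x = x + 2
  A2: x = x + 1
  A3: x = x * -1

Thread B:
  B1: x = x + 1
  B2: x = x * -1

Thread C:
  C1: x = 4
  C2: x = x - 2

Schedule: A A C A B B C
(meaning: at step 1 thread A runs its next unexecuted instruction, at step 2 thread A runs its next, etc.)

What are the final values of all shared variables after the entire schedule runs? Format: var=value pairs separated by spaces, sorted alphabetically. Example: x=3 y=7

Step 1: thread A executes A1 (x = x + 2). Shared: x=7. PCs: A@1 B@0 C@0
Step 2: thread A executes A2 (x = x + 1). Shared: x=8. PCs: A@2 B@0 C@0
Step 3: thread C executes C1 (x = 4). Shared: x=4. PCs: A@2 B@0 C@1
Step 4: thread A executes A3 (x = x * -1). Shared: x=-4. PCs: A@3 B@0 C@1
Step 5: thread B executes B1 (x = x + 1). Shared: x=-3. PCs: A@3 B@1 C@1
Step 6: thread B executes B2 (x = x * -1). Shared: x=3. PCs: A@3 B@2 C@1
Step 7: thread C executes C2 (x = x - 2). Shared: x=1. PCs: A@3 B@2 C@2

Answer: x=1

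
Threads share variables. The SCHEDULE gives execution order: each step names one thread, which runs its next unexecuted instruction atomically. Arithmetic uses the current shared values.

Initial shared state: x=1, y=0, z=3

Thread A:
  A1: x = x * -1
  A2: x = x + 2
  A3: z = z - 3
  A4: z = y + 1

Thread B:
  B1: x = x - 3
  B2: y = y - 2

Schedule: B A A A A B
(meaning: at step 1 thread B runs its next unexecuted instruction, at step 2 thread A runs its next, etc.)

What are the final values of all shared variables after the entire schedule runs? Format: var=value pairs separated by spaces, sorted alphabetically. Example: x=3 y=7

Answer: x=4 y=-2 z=1

Derivation:
Step 1: thread B executes B1 (x = x - 3). Shared: x=-2 y=0 z=3. PCs: A@0 B@1
Step 2: thread A executes A1 (x = x * -1). Shared: x=2 y=0 z=3. PCs: A@1 B@1
Step 3: thread A executes A2 (x = x + 2). Shared: x=4 y=0 z=3. PCs: A@2 B@1
Step 4: thread A executes A3 (z = z - 3). Shared: x=4 y=0 z=0. PCs: A@3 B@1
Step 5: thread A executes A4 (z = y + 1). Shared: x=4 y=0 z=1. PCs: A@4 B@1
Step 6: thread B executes B2 (y = y - 2). Shared: x=4 y=-2 z=1. PCs: A@4 B@2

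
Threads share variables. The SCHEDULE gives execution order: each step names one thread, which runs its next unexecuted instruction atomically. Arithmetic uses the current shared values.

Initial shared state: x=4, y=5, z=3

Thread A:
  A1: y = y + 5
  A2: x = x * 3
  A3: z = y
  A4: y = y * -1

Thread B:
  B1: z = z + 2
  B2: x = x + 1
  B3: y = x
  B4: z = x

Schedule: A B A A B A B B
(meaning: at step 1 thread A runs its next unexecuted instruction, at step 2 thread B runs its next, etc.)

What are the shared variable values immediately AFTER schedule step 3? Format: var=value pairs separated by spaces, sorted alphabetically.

Answer: x=12 y=10 z=5

Derivation:
Step 1: thread A executes A1 (y = y + 5). Shared: x=4 y=10 z=3. PCs: A@1 B@0
Step 2: thread B executes B1 (z = z + 2). Shared: x=4 y=10 z=5. PCs: A@1 B@1
Step 3: thread A executes A2 (x = x * 3). Shared: x=12 y=10 z=5. PCs: A@2 B@1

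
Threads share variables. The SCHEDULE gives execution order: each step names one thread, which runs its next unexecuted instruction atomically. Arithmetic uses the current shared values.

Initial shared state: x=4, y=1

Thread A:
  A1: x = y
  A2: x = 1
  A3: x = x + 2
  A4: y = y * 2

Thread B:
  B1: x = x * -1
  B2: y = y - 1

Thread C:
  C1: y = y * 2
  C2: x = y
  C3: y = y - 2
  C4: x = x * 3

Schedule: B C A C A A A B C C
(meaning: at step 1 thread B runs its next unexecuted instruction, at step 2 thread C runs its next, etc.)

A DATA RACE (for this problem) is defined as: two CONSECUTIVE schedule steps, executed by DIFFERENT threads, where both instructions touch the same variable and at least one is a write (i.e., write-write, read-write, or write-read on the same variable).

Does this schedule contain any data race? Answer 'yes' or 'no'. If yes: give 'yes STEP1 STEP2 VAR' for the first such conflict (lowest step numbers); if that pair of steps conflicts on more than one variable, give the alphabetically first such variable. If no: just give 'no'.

Answer: yes 2 3 y

Derivation:
Steps 1,2: B(r=x,w=x) vs C(r=y,w=y). No conflict.
Steps 2,3: C(y = y * 2) vs A(x = y). RACE on y (W-R).
Steps 3,4: A(x = y) vs C(x = y). RACE on x (W-W).
Steps 4,5: C(x = y) vs A(x = 1). RACE on x (W-W).
Steps 5,6: same thread (A). No race.
Steps 6,7: same thread (A). No race.
Steps 7,8: A(y = y * 2) vs B(y = y - 1). RACE on y (W-W).
Steps 8,9: B(y = y - 1) vs C(y = y - 2). RACE on y (W-W).
Steps 9,10: same thread (C). No race.
First conflict at steps 2,3.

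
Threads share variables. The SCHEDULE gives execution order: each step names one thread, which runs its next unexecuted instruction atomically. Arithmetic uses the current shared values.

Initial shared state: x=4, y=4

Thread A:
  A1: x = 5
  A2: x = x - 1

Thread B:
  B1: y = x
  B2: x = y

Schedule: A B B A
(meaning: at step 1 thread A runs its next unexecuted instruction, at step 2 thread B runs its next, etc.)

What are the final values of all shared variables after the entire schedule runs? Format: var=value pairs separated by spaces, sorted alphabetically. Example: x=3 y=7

Step 1: thread A executes A1 (x = 5). Shared: x=5 y=4. PCs: A@1 B@0
Step 2: thread B executes B1 (y = x). Shared: x=5 y=5. PCs: A@1 B@1
Step 3: thread B executes B2 (x = y). Shared: x=5 y=5. PCs: A@1 B@2
Step 4: thread A executes A2 (x = x - 1). Shared: x=4 y=5. PCs: A@2 B@2

Answer: x=4 y=5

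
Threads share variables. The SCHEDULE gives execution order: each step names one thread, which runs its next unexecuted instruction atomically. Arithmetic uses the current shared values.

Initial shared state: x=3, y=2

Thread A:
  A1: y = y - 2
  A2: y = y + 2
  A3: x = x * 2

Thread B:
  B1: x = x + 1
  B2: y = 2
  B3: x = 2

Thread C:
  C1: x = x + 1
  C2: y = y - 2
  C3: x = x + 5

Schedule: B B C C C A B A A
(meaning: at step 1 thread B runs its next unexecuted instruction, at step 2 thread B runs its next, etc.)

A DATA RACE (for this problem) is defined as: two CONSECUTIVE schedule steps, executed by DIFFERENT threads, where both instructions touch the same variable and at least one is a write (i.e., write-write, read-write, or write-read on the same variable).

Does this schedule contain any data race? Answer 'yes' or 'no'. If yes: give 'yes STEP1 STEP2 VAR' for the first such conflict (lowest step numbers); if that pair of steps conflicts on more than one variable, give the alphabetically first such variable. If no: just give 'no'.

Answer: no

Derivation:
Steps 1,2: same thread (B). No race.
Steps 2,3: B(r=-,w=y) vs C(r=x,w=x). No conflict.
Steps 3,4: same thread (C). No race.
Steps 4,5: same thread (C). No race.
Steps 5,6: C(r=x,w=x) vs A(r=y,w=y). No conflict.
Steps 6,7: A(r=y,w=y) vs B(r=-,w=x). No conflict.
Steps 7,8: B(r=-,w=x) vs A(r=y,w=y). No conflict.
Steps 8,9: same thread (A). No race.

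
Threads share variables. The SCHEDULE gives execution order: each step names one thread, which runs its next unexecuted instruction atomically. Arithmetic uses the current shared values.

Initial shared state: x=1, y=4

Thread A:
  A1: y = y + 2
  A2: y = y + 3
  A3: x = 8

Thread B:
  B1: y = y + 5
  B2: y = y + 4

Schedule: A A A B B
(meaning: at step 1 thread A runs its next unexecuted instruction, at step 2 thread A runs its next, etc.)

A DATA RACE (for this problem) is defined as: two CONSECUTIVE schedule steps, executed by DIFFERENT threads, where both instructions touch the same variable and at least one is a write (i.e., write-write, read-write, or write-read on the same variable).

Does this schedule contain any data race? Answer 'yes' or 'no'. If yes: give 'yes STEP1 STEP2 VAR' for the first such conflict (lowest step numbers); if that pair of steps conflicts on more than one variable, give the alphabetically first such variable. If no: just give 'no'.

Answer: no

Derivation:
Steps 1,2: same thread (A). No race.
Steps 2,3: same thread (A). No race.
Steps 3,4: A(r=-,w=x) vs B(r=y,w=y). No conflict.
Steps 4,5: same thread (B). No race.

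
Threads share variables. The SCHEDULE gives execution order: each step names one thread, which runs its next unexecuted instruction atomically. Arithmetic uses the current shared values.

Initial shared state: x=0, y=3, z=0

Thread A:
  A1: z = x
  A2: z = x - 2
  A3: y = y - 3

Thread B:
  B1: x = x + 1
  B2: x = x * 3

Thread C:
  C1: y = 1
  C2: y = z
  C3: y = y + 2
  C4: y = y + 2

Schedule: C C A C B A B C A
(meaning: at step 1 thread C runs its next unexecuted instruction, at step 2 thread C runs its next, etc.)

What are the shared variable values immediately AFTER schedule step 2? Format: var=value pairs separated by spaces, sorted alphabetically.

Step 1: thread C executes C1 (y = 1). Shared: x=0 y=1 z=0. PCs: A@0 B@0 C@1
Step 2: thread C executes C2 (y = z). Shared: x=0 y=0 z=0. PCs: A@0 B@0 C@2

Answer: x=0 y=0 z=0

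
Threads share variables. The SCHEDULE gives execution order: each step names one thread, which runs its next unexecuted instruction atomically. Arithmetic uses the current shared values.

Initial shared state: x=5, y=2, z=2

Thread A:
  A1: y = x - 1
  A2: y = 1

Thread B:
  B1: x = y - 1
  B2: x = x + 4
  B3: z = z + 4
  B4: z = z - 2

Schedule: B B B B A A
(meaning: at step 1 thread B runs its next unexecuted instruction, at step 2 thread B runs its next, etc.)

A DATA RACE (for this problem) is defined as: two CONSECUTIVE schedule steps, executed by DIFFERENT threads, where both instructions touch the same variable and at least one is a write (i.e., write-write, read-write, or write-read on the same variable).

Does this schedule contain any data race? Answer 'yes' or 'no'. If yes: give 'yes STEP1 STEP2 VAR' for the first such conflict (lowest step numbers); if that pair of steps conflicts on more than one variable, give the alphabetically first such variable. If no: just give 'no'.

Steps 1,2: same thread (B). No race.
Steps 2,3: same thread (B). No race.
Steps 3,4: same thread (B). No race.
Steps 4,5: B(r=z,w=z) vs A(r=x,w=y). No conflict.
Steps 5,6: same thread (A). No race.

Answer: no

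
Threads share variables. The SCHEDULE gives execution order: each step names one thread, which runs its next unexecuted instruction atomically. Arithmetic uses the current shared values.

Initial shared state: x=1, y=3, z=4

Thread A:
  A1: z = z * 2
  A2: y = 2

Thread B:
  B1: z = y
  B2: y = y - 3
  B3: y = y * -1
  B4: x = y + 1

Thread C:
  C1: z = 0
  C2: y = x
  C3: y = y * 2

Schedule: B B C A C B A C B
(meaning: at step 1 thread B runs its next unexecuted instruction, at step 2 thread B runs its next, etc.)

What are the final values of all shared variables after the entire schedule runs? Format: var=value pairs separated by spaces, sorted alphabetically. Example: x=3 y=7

Answer: x=5 y=4 z=0

Derivation:
Step 1: thread B executes B1 (z = y). Shared: x=1 y=3 z=3. PCs: A@0 B@1 C@0
Step 2: thread B executes B2 (y = y - 3). Shared: x=1 y=0 z=3. PCs: A@0 B@2 C@0
Step 3: thread C executes C1 (z = 0). Shared: x=1 y=0 z=0. PCs: A@0 B@2 C@1
Step 4: thread A executes A1 (z = z * 2). Shared: x=1 y=0 z=0. PCs: A@1 B@2 C@1
Step 5: thread C executes C2 (y = x). Shared: x=1 y=1 z=0. PCs: A@1 B@2 C@2
Step 6: thread B executes B3 (y = y * -1). Shared: x=1 y=-1 z=0. PCs: A@1 B@3 C@2
Step 7: thread A executes A2 (y = 2). Shared: x=1 y=2 z=0. PCs: A@2 B@3 C@2
Step 8: thread C executes C3 (y = y * 2). Shared: x=1 y=4 z=0. PCs: A@2 B@3 C@3
Step 9: thread B executes B4 (x = y + 1). Shared: x=5 y=4 z=0. PCs: A@2 B@4 C@3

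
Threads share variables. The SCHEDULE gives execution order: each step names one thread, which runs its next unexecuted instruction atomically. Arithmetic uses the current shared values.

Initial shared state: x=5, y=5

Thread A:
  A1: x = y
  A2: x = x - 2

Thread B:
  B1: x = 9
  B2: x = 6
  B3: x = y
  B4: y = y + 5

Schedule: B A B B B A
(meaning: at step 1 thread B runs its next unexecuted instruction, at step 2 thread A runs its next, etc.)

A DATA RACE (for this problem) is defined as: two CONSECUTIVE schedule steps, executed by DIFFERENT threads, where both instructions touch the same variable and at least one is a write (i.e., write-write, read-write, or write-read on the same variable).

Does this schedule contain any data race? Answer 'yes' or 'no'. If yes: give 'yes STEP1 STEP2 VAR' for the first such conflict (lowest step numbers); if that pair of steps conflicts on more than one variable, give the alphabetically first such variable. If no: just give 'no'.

Steps 1,2: B(x = 9) vs A(x = y). RACE on x (W-W).
Steps 2,3: A(x = y) vs B(x = 6). RACE on x (W-W).
Steps 3,4: same thread (B). No race.
Steps 4,5: same thread (B). No race.
Steps 5,6: B(r=y,w=y) vs A(r=x,w=x). No conflict.
First conflict at steps 1,2.

Answer: yes 1 2 x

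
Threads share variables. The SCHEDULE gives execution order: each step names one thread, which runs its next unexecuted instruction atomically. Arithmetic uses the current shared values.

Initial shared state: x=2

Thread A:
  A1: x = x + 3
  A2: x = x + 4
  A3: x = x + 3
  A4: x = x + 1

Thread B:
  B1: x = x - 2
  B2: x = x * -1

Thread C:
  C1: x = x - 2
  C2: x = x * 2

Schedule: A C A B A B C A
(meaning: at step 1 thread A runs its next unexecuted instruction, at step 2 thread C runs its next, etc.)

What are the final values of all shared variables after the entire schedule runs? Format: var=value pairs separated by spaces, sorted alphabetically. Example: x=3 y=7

Step 1: thread A executes A1 (x = x + 3). Shared: x=5. PCs: A@1 B@0 C@0
Step 2: thread C executes C1 (x = x - 2). Shared: x=3. PCs: A@1 B@0 C@1
Step 3: thread A executes A2 (x = x + 4). Shared: x=7. PCs: A@2 B@0 C@1
Step 4: thread B executes B1 (x = x - 2). Shared: x=5. PCs: A@2 B@1 C@1
Step 5: thread A executes A3 (x = x + 3). Shared: x=8. PCs: A@3 B@1 C@1
Step 6: thread B executes B2 (x = x * -1). Shared: x=-8. PCs: A@3 B@2 C@1
Step 7: thread C executes C2 (x = x * 2). Shared: x=-16. PCs: A@3 B@2 C@2
Step 8: thread A executes A4 (x = x + 1). Shared: x=-15. PCs: A@4 B@2 C@2

Answer: x=-15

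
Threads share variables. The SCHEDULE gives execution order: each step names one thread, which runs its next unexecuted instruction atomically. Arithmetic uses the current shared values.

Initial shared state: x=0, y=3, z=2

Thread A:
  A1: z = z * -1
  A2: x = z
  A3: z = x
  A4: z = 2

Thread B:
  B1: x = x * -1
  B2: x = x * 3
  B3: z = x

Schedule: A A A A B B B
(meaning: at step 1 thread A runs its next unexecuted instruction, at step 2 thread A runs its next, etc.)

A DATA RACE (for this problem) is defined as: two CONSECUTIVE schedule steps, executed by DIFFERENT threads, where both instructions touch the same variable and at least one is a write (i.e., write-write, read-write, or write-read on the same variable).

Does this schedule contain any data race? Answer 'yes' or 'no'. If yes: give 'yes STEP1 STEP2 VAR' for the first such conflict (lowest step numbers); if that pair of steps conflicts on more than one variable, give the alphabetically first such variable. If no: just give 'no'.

Steps 1,2: same thread (A). No race.
Steps 2,3: same thread (A). No race.
Steps 3,4: same thread (A). No race.
Steps 4,5: A(r=-,w=z) vs B(r=x,w=x). No conflict.
Steps 5,6: same thread (B). No race.
Steps 6,7: same thread (B). No race.

Answer: no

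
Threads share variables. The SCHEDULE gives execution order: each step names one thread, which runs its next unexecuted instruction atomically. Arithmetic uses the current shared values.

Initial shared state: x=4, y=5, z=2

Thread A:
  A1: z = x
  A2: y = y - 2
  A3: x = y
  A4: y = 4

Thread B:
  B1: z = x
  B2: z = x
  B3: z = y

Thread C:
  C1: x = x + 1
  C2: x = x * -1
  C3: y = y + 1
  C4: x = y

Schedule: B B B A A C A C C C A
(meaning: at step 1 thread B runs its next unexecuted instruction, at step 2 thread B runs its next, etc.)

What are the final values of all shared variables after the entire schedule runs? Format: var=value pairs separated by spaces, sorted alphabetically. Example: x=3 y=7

Step 1: thread B executes B1 (z = x). Shared: x=4 y=5 z=4. PCs: A@0 B@1 C@0
Step 2: thread B executes B2 (z = x). Shared: x=4 y=5 z=4. PCs: A@0 B@2 C@0
Step 3: thread B executes B3 (z = y). Shared: x=4 y=5 z=5. PCs: A@0 B@3 C@0
Step 4: thread A executes A1 (z = x). Shared: x=4 y=5 z=4. PCs: A@1 B@3 C@0
Step 5: thread A executes A2 (y = y - 2). Shared: x=4 y=3 z=4. PCs: A@2 B@3 C@0
Step 6: thread C executes C1 (x = x + 1). Shared: x=5 y=3 z=4. PCs: A@2 B@3 C@1
Step 7: thread A executes A3 (x = y). Shared: x=3 y=3 z=4. PCs: A@3 B@3 C@1
Step 8: thread C executes C2 (x = x * -1). Shared: x=-3 y=3 z=4. PCs: A@3 B@3 C@2
Step 9: thread C executes C3 (y = y + 1). Shared: x=-3 y=4 z=4. PCs: A@3 B@3 C@3
Step 10: thread C executes C4 (x = y). Shared: x=4 y=4 z=4. PCs: A@3 B@3 C@4
Step 11: thread A executes A4 (y = 4). Shared: x=4 y=4 z=4. PCs: A@4 B@3 C@4

Answer: x=4 y=4 z=4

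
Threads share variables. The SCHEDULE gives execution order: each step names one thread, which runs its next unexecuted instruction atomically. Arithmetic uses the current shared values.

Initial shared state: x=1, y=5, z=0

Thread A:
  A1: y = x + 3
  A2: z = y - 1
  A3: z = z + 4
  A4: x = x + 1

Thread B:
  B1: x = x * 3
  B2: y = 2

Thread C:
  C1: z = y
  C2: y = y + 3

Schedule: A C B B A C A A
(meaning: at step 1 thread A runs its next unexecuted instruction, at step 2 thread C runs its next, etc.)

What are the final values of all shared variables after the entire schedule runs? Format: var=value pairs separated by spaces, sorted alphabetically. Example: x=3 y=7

Step 1: thread A executes A1 (y = x + 3). Shared: x=1 y=4 z=0. PCs: A@1 B@0 C@0
Step 2: thread C executes C1 (z = y). Shared: x=1 y=4 z=4. PCs: A@1 B@0 C@1
Step 3: thread B executes B1 (x = x * 3). Shared: x=3 y=4 z=4. PCs: A@1 B@1 C@1
Step 4: thread B executes B2 (y = 2). Shared: x=3 y=2 z=4. PCs: A@1 B@2 C@1
Step 5: thread A executes A2 (z = y - 1). Shared: x=3 y=2 z=1. PCs: A@2 B@2 C@1
Step 6: thread C executes C2 (y = y + 3). Shared: x=3 y=5 z=1. PCs: A@2 B@2 C@2
Step 7: thread A executes A3 (z = z + 4). Shared: x=3 y=5 z=5. PCs: A@3 B@2 C@2
Step 8: thread A executes A4 (x = x + 1). Shared: x=4 y=5 z=5. PCs: A@4 B@2 C@2

Answer: x=4 y=5 z=5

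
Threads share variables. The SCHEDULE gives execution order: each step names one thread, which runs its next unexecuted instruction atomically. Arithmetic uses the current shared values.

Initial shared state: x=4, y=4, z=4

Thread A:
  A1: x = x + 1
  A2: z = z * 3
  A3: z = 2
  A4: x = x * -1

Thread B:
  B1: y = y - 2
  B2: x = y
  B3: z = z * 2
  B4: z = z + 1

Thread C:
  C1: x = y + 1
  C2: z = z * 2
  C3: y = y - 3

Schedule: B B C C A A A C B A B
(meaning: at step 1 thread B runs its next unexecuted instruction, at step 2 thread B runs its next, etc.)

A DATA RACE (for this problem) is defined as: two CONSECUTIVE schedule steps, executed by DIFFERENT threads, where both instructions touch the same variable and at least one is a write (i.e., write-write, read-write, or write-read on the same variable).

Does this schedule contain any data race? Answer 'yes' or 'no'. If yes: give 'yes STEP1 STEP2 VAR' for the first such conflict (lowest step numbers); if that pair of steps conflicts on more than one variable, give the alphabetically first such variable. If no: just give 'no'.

Answer: yes 2 3 x

Derivation:
Steps 1,2: same thread (B). No race.
Steps 2,3: B(x = y) vs C(x = y + 1). RACE on x (W-W).
Steps 3,4: same thread (C). No race.
Steps 4,5: C(r=z,w=z) vs A(r=x,w=x). No conflict.
Steps 5,6: same thread (A). No race.
Steps 6,7: same thread (A). No race.
Steps 7,8: A(r=-,w=z) vs C(r=y,w=y). No conflict.
Steps 8,9: C(r=y,w=y) vs B(r=z,w=z). No conflict.
Steps 9,10: B(r=z,w=z) vs A(r=x,w=x). No conflict.
Steps 10,11: A(r=x,w=x) vs B(r=z,w=z). No conflict.
First conflict at steps 2,3.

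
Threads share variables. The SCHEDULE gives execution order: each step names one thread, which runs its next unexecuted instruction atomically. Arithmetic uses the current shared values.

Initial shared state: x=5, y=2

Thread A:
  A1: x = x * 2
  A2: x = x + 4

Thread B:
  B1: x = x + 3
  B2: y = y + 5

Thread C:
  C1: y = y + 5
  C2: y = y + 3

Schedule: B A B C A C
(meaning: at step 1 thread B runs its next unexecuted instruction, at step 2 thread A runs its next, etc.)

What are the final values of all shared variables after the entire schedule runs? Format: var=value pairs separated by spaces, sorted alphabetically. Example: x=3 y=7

Step 1: thread B executes B1 (x = x + 3). Shared: x=8 y=2. PCs: A@0 B@1 C@0
Step 2: thread A executes A1 (x = x * 2). Shared: x=16 y=2. PCs: A@1 B@1 C@0
Step 3: thread B executes B2 (y = y + 5). Shared: x=16 y=7. PCs: A@1 B@2 C@0
Step 4: thread C executes C1 (y = y + 5). Shared: x=16 y=12. PCs: A@1 B@2 C@1
Step 5: thread A executes A2 (x = x + 4). Shared: x=20 y=12. PCs: A@2 B@2 C@1
Step 6: thread C executes C2 (y = y + 3). Shared: x=20 y=15. PCs: A@2 B@2 C@2

Answer: x=20 y=15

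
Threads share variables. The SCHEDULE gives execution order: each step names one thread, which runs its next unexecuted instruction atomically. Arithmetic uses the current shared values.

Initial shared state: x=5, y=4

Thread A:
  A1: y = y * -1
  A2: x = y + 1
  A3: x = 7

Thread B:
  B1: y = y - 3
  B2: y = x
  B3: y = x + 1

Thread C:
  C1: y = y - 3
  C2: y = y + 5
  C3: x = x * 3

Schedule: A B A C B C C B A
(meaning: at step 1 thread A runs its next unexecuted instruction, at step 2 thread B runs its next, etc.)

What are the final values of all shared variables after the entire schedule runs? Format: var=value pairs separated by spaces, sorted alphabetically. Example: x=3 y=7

Step 1: thread A executes A1 (y = y * -1). Shared: x=5 y=-4. PCs: A@1 B@0 C@0
Step 2: thread B executes B1 (y = y - 3). Shared: x=5 y=-7. PCs: A@1 B@1 C@0
Step 3: thread A executes A2 (x = y + 1). Shared: x=-6 y=-7. PCs: A@2 B@1 C@0
Step 4: thread C executes C1 (y = y - 3). Shared: x=-6 y=-10. PCs: A@2 B@1 C@1
Step 5: thread B executes B2 (y = x). Shared: x=-6 y=-6. PCs: A@2 B@2 C@1
Step 6: thread C executes C2 (y = y + 5). Shared: x=-6 y=-1. PCs: A@2 B@2 C@2
Step 7: thread C executes C3 (x = x * 3). Shared: x=-18 y=-1. PCs: A@2 B@2 C@3
Step 8: thread B executes B3 (y = x + 1). Shared: x=-18 y=-17. PCs: A@2 B@3 C@3
Step 9: thread A executes A3 (x = 7). Shared: x=7 y=-17. PCs: A@3 B@3 C@3

Answer: x=7 y=-17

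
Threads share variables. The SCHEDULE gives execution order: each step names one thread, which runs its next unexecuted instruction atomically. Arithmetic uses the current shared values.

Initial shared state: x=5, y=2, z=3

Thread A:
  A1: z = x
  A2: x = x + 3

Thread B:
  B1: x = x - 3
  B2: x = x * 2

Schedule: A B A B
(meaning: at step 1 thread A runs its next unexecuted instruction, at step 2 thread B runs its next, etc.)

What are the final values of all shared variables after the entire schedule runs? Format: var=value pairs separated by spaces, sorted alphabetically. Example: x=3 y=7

Answer: x=10 y=2 z=5

Derivation:
Step 1: thread A executes A1 (z = x). Shared: x=5 y=2 z=5. PCs: A@1 B@0
Step 2: thread B executes B1 (x = x - 3). Shared: x=2 y=2 z=5. PCs: A@1 B@1
Step 3: thread A executes A2 (x = x + 3). Shared: x=5 y=2 z=5. PCs: A@2 B@1
Step 4: thread B executes B2 (x = x * 2). Shared: x=10 y=2 z=5. PCs: A@2 B@2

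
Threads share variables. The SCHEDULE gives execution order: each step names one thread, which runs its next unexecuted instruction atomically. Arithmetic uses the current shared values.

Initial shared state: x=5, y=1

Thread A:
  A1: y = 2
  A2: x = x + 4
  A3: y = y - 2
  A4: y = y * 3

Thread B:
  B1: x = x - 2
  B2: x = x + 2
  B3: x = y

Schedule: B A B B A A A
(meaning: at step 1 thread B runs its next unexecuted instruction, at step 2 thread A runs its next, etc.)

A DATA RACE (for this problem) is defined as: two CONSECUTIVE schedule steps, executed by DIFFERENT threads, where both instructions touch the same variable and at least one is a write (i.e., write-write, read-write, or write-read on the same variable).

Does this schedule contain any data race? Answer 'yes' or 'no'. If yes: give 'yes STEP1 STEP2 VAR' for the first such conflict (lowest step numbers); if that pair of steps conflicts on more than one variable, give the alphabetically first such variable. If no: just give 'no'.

Answer: yes 4 5 x

Derivation:
Steps 1,2: B(r=x,w=x) vs A(r=-,w=y). No conflict.
Steps 2,3: A(r=-,w=y) vs B(r=x,w=x). No conflict.
Steps 3,4: same thread (B). No race.
Steps 4,5: B(x = y) vs A(x = x + 4). RACE on x (W-W).
Steps 5,6: same thread (A). No race.
Steps 6,7: same thread (A). No race.
First conflict at steps 4,5.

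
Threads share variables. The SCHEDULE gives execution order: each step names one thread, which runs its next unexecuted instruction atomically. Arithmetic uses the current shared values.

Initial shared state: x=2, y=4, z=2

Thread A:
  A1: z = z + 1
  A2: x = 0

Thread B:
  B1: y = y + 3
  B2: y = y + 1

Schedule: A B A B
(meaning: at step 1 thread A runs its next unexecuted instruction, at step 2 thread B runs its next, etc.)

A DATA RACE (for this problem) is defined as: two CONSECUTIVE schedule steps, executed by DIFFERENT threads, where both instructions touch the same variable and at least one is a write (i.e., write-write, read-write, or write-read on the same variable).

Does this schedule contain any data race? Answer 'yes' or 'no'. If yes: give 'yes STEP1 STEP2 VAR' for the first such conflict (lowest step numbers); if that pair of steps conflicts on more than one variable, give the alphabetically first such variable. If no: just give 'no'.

Steps 1,2: A(r=z,w=z) vs B(r=y,w=y). No conflict.
Steps 2,3: B(r=y,w=y) vs A(r=-,w=x). No conflict.
Steps 3,4: A(r=-,w=x) vs B(r=y,w=y). No conflict.

Answer: no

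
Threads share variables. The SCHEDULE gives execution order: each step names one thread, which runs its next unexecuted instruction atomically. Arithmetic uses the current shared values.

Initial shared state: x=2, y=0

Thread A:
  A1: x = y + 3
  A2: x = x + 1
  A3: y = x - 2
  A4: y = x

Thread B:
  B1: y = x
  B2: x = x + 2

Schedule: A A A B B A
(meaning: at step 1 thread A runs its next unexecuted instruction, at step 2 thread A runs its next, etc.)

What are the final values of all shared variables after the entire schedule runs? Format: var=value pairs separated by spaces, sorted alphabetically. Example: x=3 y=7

Answer: x=6 y=6

Derivation:
Step 1: thread A executes A1 (x = y + 3). Shared: x=3 y=0. PCs: A@1 B@0
Step 2: thread A executes A2 (x = x + 1). Shared: x=4 y=0. PCs: A@2 B@0
Step 3: thread A executes A3 (y = x - 2). Shared: x=4 y=2. PCs: A@3 B@0
Step 4: thread B executes B1 (y = x). Shared: x=4 y=4. PCs: A@3 B@1
Step 5: thread B executes B2 (x = x + 2). Shared: x=6 y=4. PCs: A@3 B@2
Step 6: thread A executes A4 (y = x). Shared: x=6 y=6. PCs: A@4 B@2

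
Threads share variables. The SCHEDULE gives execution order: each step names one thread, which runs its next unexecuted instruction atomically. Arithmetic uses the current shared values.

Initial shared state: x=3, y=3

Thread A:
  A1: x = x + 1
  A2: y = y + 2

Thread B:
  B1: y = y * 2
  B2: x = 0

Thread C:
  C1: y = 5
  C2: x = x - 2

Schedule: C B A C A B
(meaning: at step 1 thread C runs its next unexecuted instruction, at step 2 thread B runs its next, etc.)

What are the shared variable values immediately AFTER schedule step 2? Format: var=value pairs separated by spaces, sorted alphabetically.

Answer: x=3 y=10

Derivation:
Step 1: thread C executes C1 (y = 5). Shared: x=3 y=5. PCs: A@0 B@0 C@1
Step 2: thread B executes B1 (y = y * 2). Shared: x=3 y=10. PCs: A@0 B@1 C@1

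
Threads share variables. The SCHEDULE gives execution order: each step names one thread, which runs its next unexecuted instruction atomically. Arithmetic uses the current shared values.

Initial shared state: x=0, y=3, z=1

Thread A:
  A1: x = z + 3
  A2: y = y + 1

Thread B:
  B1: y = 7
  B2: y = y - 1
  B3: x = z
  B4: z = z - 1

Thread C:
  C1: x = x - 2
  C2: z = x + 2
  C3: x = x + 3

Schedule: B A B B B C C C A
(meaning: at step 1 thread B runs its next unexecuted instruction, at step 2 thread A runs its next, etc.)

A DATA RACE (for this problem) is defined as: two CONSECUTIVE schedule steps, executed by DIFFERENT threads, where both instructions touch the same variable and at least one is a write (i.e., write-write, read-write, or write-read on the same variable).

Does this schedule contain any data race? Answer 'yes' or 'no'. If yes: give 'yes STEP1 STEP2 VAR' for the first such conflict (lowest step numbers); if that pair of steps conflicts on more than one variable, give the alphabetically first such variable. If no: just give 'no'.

Answer: no

Derivation:
Steps 1,2: B(r=-,w=y) vs A(r=z,w=x). No conflict.
Steps 2,3: A(r=z,w=x) vs B(r=y,w=y). No conflict.
Steps 3,4: same thread (B). No race.
Steps 4,5: same thread (B). No race.
Steps 5,6: B(r=z,w=z) vs C(r=x,w=x). No conflict.
Steps 6,7: same thread (C). No race.
Steps 7,8: same thread (C). No race.
Steps 8,9: C(r=x,w=x) vs A(r=y,w=y). No conflict.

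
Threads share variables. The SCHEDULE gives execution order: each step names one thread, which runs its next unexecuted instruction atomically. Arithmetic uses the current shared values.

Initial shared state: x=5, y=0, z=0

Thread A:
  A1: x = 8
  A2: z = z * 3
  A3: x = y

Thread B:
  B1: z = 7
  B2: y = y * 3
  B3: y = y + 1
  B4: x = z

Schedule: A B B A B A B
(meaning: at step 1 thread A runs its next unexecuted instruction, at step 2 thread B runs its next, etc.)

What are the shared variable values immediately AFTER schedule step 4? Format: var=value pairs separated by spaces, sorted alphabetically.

Answer: x=8 y=0 z=21

Derivation:
Step 1: thread A executes A1 (x = 8). Shared: x=8 y=0 z=0. PCs: A@1 B@0
Step 2: thread B executes B1 (z = 7). Shared: x=8 y=0 z=7. PCs: A@1 B@1
Step 3: thread B executes B2 (y = y * 3). Shared: x=8 y=0 z=7. PCs: A@1 B@2
Step 4: thread A executes A2 (z = z * 3). Shared: x=8 y=0 z=21. PCs: A@2 B@2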